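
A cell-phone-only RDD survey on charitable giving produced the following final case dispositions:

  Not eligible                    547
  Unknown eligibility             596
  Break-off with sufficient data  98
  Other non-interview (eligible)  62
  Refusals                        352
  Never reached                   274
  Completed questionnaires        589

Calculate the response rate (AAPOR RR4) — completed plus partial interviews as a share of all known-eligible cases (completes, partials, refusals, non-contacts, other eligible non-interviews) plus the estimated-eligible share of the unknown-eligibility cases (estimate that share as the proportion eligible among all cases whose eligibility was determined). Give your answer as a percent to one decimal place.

38.1%

Num → 589 + 98 = 687
Eligible (known) → 589 + 98 + 352 + 274 + 62 = 1375
e = 1375 / (1375 + 547) = 1375 / 1922 = 0.7154
Estimated eligible among unknowns → 0.7154 × 596 = 426.38
Denominator → 1375 + 426.38 = 1801.38
RR4 = 687 / 1801.38 = 0.3814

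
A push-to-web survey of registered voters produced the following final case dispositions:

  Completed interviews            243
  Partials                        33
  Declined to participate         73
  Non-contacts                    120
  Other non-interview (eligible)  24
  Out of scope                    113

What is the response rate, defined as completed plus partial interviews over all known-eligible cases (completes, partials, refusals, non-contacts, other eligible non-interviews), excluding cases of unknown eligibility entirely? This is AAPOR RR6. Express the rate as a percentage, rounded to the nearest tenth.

56.0%

Num = 243 + 33 = 276
Denominator = 243 + 33 + 73 + 120 + 24 = 493
RR6 = 276 / 493 = 0.5598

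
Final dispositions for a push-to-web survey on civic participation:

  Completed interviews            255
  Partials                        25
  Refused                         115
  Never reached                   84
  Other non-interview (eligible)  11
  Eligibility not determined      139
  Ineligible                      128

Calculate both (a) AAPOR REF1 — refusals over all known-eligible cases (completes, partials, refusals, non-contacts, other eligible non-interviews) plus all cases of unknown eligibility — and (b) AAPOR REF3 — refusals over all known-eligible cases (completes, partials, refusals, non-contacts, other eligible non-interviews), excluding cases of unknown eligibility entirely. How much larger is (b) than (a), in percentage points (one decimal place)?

Numerator → 115
Denominator → 255 + 25 + 115 + 84 + 11 + 139 = 629
REF1 = 115 / 629 = 0.1828
Denominator → 255 + 25 + 115 + 84 + 11 = 490
REF3 = 115 / 490 = 0.2347
Difference = 23.47 − 18.28 = 5.19 percentage points

5.2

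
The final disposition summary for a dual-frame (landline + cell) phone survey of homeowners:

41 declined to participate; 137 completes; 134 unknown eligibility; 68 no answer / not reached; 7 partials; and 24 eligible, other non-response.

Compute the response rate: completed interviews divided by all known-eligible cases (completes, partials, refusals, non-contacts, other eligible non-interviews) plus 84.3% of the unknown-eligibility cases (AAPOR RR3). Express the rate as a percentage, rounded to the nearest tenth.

Top → 137
Determined eligible → 137 + 7 + 41 + 68 + 24 = 277
Estimated eligible among unknowns → 0.8430 × 134 = 112.96
Denominator → 277 + 112.96 = 389.96
RR3 = 137 / 389.96 = 0.3513

35.1%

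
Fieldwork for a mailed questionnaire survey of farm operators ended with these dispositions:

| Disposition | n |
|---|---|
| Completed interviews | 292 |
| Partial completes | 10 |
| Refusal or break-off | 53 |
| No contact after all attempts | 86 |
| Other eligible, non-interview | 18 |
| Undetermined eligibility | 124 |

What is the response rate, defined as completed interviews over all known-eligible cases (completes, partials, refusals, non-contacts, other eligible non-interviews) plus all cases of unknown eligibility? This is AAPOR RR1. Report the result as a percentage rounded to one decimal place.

50.1%

Numerator → 292
Denominator → 292 + 10 + 53 + 86 + 18 + 124 = 583
RR1 = 292 / 583 = 0.5009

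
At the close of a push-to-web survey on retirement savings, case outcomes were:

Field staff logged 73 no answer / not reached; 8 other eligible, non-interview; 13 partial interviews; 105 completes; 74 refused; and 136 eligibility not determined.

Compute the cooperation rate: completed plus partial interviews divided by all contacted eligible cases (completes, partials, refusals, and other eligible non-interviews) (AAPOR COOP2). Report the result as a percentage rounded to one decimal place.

Num: 105 + 13 = 118
Denom: 105 + 13 + 74 + 8 = 200
COOP2 = 118 / 200 = 0.5900

59.0%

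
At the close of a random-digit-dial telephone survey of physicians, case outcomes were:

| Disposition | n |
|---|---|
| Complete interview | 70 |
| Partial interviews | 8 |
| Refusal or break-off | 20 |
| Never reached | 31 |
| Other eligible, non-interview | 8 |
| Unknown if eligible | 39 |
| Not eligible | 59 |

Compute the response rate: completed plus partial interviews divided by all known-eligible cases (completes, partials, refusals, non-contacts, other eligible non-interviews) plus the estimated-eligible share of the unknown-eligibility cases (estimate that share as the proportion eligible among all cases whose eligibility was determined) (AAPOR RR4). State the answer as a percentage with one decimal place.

47.5%

Num: 70 + 8 = 78
Eligible (known): 70 + 8 + 20 + 31 + 8 = 137
e = 137 / (137 + 59) = 137 / 196 = 0.6990
e × U: 0.6990 × 39 = 27.26
Denom: 137 + 27.26 = 164.26
RR4 = 78 / 164.26 = 0.4749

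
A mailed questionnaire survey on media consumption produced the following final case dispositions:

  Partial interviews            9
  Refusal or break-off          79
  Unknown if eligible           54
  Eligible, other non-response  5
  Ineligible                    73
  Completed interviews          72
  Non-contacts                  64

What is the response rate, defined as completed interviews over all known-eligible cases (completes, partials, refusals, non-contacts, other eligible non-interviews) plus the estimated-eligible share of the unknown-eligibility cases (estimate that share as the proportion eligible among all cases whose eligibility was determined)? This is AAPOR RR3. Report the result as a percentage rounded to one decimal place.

Num = 72
Determined eligible = 72 + 9 + 79 + 64 + 5 = 229
e = 229 / (229 + 73) = 229 / 302 = 0.7583
Eligible share of unknowns = 0.7583 × 54 = 40.95
Base = 229 + 40.95 = 269.95
RR3 = 72 / 269.95 = 0.2667

26.7%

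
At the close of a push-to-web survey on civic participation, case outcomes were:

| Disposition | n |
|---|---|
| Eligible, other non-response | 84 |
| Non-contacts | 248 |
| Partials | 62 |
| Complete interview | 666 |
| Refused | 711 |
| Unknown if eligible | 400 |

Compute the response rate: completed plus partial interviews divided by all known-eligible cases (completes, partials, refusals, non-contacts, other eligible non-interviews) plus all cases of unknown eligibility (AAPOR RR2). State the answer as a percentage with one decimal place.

Top: 666 + 62 = 728
Base: 666 + 62 + 711 + 248 + 84 + 400 = 2171
RR2 = 728 / 2171 = 0.3353

33.5%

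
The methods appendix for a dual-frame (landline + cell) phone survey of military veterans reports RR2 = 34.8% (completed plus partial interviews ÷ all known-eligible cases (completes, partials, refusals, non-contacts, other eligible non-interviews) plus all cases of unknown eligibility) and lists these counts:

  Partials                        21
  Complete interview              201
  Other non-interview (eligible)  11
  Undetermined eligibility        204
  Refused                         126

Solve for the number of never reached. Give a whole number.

Numerator → 201 + 21 = 222
RR2 = 222 / D = 0.348
D = 222 / 0.348 = 637.9
Remaining denominator categories sum to 563
never reached = 637.9 − 563 ≈ 75

75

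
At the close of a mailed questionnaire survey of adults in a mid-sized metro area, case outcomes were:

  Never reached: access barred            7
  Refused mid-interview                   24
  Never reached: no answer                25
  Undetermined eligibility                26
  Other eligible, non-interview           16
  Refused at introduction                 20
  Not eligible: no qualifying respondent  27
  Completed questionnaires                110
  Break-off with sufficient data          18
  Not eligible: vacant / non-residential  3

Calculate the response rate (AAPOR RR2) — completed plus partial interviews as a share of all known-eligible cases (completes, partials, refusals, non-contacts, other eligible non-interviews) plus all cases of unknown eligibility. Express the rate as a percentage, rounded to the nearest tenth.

52.0%

Declined to participate = 20 + 24 = 44
No answer / not reached = 25 + 7 = 32
Ineligible = 27 + 3 = 30
Numerator: 110 + 18 = 128
Denominator: 110 + 18 + 44 + 32 + 16 + 26 = 246
RR2 = 128 / 246 = 0.5203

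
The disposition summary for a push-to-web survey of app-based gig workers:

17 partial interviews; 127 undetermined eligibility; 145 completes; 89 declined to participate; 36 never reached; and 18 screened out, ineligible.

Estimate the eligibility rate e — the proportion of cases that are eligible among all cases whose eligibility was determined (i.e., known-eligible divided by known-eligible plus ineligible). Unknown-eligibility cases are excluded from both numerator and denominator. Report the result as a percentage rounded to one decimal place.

94.1%

Known eligible → 145 + 17 + 89 + 36 = 287
e = 287 / (287 + 18) = 287 / 305 = 0.9410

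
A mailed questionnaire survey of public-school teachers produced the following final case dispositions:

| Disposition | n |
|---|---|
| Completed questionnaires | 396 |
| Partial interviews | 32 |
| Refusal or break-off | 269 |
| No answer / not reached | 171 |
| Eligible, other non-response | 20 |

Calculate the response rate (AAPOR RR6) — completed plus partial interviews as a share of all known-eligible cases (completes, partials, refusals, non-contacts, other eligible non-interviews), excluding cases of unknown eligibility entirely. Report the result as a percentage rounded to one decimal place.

Top = 396 + 32 = 428
Denom = 396 + 32 + 269 + 171 + 20 = 888
RR6 = 428 / 888 = 0.4820

48.2%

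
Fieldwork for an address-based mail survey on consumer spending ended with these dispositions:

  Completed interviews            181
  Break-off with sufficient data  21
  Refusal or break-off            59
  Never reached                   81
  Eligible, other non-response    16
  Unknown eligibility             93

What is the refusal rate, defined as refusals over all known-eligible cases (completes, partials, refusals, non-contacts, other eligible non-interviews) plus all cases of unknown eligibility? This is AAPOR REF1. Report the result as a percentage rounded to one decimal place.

Numerator: 59
Denom: 181 + 21 + 59 + 81 + 16 + 93 = 451
REF1 = 59 / 451 = 0.1308

13.1%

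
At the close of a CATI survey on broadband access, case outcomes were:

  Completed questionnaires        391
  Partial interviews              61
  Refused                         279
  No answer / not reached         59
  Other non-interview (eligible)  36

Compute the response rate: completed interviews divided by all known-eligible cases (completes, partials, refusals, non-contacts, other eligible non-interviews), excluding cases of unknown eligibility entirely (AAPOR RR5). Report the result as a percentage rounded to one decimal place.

Num → 391
Base → 391 + 61 + 279 + 59 + 36 = 826
RR5 = 391 / 826 = 0.4734

47.3%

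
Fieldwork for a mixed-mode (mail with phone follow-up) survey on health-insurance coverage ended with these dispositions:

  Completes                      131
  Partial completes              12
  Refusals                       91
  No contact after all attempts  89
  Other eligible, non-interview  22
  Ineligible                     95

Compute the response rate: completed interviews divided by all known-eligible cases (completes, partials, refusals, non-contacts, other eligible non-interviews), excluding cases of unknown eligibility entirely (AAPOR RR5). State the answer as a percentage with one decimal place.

Num: 131
Base: 131 + 12 + 91 + 89 + 22 = 345
RR5 = 131 / 345 = 0.3797

38.0%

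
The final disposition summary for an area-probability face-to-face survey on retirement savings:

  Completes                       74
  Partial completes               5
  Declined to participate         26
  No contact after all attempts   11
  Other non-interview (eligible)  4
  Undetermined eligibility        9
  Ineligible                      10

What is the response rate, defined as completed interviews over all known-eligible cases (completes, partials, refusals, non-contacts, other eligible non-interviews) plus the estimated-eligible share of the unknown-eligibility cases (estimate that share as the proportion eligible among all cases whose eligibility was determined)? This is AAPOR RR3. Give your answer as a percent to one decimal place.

Num: 74
Known eligible: 74 + 5 + 26 + 11 + 4 = 120
e = 120 / (120 + 10) = 120 / 130 = 0.9231
Eligible share of unknowns: 0.9231 × 9 = 8.31
Denominator: 120 + 8.31 = 128.31
RR3 = 74 / 128.31 = 0.5767

57.7%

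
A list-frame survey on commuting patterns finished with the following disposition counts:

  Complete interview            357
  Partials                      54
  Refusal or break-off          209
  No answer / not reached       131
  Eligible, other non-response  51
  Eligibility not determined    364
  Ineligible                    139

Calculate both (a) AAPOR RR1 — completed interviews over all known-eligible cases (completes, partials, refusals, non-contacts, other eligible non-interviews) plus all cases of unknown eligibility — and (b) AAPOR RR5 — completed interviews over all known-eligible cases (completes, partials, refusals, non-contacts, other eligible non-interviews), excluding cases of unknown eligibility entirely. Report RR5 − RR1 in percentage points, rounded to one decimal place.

13.9

Num → 357
Denominator → 357 + 54 + 209 + 131 + 51 + 364 = 1166
RR1 = 357 / 1166 = 0.3062
Denominator → 357 + 54 + 209 + 131 + 51 = 802
RR5 = 357 / 802 = 0.4451
Difference = 44.51 − 30.62 = 13.89 percentage points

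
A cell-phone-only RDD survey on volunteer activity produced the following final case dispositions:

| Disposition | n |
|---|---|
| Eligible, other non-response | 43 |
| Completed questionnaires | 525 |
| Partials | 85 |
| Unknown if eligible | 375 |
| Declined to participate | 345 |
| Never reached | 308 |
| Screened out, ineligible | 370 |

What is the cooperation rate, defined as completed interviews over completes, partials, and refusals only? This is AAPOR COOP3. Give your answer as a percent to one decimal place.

55.0%

Numerator → 525
Denom → 525 + 85 + 345 = 955
COOP3 = 525 / 955 = 0.5497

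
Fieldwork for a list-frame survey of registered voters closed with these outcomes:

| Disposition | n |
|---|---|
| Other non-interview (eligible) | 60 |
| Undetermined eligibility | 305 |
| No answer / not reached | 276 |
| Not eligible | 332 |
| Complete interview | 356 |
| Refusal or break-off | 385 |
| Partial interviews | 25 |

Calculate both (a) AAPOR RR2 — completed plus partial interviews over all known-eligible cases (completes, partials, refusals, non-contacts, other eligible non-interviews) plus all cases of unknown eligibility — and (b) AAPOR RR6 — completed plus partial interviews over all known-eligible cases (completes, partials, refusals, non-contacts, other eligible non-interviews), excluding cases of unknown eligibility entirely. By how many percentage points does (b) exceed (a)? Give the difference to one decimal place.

Num: 356 + 25 = 381
Denominator: 356 + 25 + 385 + 276 + 60 + 305 = 1407
RR2 = 381 / 1407 = 0.2708
Denominator: 356 + 25 + 385 + 276 + 60 = 1102
RR6 = 381 / 1102 = 0.3457
Difference = 34.57 − 27.08 = 7.49 percentage points

7.5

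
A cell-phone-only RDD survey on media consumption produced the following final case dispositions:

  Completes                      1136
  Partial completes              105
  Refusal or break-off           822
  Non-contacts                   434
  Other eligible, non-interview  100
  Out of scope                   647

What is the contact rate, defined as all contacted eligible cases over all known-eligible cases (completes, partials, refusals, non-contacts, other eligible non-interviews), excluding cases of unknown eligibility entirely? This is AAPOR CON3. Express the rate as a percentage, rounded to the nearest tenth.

83.3%

Numerator → 1136 + 105 + 822 + 100 = 2163
Denominator → 1136 + 105 + 822 + 434 + 100 = 2597
CON3 = 2163 / 2597 = 0.8329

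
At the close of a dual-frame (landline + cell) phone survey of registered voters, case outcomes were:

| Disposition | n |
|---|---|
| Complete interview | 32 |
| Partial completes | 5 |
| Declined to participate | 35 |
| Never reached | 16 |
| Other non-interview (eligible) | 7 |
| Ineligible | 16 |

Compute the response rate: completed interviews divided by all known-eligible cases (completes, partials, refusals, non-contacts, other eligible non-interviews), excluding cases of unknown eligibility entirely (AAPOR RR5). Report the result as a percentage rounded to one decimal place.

Numerator → 32
Denominator → 32 + 5 + 35 + 16 + 7 = 95
RR5 = 32 / 95 = 0.3368

33.7%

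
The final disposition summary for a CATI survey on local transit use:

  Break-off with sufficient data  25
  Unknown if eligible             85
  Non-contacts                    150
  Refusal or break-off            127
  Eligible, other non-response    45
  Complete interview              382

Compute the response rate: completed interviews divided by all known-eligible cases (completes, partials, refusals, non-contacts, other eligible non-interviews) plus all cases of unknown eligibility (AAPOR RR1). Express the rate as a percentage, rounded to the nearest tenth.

Top → 382
Denom → 382 + 25 + 127 + 150 + 45 + 85 = 814
RR1 = 382 / 814 = 0.4693

46.9%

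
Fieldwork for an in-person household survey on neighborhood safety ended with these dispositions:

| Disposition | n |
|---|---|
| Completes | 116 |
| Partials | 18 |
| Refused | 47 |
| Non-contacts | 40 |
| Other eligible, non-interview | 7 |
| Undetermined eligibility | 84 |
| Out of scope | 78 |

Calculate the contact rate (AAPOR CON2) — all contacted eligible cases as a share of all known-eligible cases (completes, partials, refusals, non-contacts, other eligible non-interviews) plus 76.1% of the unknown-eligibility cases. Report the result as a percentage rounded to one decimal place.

64.4%

Num → 116 + 18 + 47 + 7 = 188
Determined eligible → 116 + 18 + 47 + 40 + 7 = 228
Eligible share of unknowns → 0.7610 × 84 = 63.92
Denominator → 228 + 63.92 = 291.92
CON2 = 188 / 291.92 = 0.6440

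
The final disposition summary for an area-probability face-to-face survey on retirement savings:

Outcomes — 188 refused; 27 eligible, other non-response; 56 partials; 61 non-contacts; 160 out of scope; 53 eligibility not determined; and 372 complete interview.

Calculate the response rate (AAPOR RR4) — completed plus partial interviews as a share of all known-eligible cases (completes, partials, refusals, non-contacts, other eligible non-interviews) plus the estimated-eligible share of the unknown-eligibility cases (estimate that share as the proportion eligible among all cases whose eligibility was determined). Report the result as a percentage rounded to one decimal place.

Top → 372 + 56 = 428
Eligible (known) → 372 + 56 + 188 + 61 + 27 = 704
e = 704 / (704 + 160) = 704 / 864 = 0.8148
Eligible share of unknowns → 0.8148 × 53 = 43.18
Base → 704 + 43.18 = 747.18
RR4 = 428 / 747.18 = 0.5728

57.3%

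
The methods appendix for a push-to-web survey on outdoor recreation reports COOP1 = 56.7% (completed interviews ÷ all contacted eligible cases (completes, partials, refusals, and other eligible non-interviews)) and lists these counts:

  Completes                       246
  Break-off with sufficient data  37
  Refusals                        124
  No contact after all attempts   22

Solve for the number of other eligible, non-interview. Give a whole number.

27

COOP1 = 246 / D = 0.567
D = 246 / 0.567 = 433.9
Rest of base = 407
other eligible, non-interview = 433.9 − 407 ≈ 27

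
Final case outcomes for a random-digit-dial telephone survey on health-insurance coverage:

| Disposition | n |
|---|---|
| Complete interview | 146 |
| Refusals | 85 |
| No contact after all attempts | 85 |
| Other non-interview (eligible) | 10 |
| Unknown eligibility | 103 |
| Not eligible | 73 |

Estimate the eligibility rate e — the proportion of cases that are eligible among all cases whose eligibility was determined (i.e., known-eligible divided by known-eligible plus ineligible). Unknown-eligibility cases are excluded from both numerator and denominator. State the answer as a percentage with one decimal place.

Determined eligible: 146 + 85 + 85 + 10 = 326
e = 326 / (326 + 73) = 326 / 399 = 0.8170

81.7%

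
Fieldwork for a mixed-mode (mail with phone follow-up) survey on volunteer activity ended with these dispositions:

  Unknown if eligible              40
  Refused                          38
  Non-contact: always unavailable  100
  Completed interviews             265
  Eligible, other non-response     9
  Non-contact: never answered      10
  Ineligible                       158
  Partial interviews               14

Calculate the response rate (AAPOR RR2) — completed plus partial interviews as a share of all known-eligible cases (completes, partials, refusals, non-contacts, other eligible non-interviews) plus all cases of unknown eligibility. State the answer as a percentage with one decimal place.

No answer / not reached = 10 + 100 = 110
Num = 265 + 14 = 279
Denom = 265 + 14 + 38 + 110 + 9 + 40 = 476
RR2 = 279 / 476 = 0.5861

58.6%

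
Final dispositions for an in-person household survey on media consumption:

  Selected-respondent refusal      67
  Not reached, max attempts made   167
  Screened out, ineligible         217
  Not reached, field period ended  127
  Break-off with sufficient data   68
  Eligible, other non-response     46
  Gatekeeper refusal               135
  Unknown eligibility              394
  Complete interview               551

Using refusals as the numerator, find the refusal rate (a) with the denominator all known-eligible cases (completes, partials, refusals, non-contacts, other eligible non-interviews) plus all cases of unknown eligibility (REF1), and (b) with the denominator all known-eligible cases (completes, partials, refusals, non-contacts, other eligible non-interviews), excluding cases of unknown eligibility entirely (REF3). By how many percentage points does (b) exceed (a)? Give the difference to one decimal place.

Refusal or break-off = 135 + 67 = 202
No contact after all attempts = 127 + 167 = 294
Numerator → 202
Denominator → 551 + 68 + 202 + 294 + 46 + 394 = 1555
REF1 = 202 / 1555 = 0.1299
Denominator → 551 + 68 + 202 + 294 + 46 = 1161
REF3 = 202 / 1161 = 0.1740
Difference = 17.40 − 12.99 = 4.41 percentage points

4.4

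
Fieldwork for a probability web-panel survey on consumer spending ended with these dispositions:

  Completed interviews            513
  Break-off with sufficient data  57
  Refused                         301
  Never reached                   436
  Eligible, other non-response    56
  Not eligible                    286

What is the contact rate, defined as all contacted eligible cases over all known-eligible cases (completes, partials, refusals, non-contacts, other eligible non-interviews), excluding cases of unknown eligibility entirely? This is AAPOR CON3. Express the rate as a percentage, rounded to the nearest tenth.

68.0%

Num = 513 + 57 + 301 + 56 = 927
Denominator = 513 + 57 + 301 + 436 + 56 = 1363
CON3 = 927 / 1363 = 0.6801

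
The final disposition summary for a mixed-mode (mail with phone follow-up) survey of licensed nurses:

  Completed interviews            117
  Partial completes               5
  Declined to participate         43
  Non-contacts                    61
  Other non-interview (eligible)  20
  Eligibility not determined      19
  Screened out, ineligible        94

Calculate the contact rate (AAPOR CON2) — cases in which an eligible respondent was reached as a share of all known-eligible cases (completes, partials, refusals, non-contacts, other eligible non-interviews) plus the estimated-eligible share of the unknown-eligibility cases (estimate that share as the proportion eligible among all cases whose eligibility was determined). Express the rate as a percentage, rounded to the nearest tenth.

71.2%

Top → 117 + 5 + 43 + 20 = 185
Known eligible → 117 + 5 + 43 + 61 + 20 = 246
e = 246 / (246 + 94) = 246 / 340 = 0.7235
Eligible share of unknowns → 0.7235 × 19 = 13.75
Denom → 246 + 13.75 = 259.75
CON2 = 185 / 259.75 = 0.7122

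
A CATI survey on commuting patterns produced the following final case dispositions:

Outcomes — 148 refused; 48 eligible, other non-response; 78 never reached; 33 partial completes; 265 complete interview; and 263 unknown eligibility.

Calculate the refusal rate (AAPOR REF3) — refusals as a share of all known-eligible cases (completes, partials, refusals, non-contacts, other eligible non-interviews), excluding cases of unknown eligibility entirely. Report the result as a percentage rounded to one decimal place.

Numerator: 148
Denominator: 265 + 33 + 148 + 78 + 48 = 572
REF3 = 148 / 572 = 0.2587

25.9%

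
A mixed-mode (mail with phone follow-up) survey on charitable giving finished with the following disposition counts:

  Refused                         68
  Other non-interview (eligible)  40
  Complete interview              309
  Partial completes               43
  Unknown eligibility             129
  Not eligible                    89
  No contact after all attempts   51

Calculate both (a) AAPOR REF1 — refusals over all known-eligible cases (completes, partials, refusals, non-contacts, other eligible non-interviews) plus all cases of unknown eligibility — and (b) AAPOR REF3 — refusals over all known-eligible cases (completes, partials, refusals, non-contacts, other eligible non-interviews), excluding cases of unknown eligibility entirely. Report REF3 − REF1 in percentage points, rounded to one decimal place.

Top → 68
Denominator → 309 + 43 + 68 + 51 + 40 + 129 = 640
REF1 = 68 / 640 = 0.1062
Denominator → 309 + 43 + 68 + 51 + 40 = 511
REF3 = 68 / 511 = 0.1331
Difference = 13.31 − 10.62 = 2.69 percentage points

2.7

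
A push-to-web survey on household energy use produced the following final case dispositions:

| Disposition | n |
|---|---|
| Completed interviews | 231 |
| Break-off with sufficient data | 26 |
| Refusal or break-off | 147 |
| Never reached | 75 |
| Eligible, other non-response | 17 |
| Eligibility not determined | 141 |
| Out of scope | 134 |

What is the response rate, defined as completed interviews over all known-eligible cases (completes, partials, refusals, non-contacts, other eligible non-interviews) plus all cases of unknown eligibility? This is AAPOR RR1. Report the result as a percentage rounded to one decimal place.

36.3%

Top: 231
Base: 231 + 26 + 147 + 75 + 17 + 141 = 637
RR1 = 231 / 637 = 0.3626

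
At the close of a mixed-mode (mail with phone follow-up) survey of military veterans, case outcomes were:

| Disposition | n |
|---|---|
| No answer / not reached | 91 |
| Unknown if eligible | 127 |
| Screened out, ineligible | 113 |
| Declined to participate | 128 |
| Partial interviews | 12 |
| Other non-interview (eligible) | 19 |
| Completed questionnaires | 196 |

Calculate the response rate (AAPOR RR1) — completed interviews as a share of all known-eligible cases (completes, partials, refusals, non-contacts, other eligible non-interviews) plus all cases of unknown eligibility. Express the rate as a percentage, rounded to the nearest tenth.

Num = 196
Base = 196 + 12 + 128 + 91 + 19 + 127 = 573
RR1 = 196 / 573 = 0.3421

34.2%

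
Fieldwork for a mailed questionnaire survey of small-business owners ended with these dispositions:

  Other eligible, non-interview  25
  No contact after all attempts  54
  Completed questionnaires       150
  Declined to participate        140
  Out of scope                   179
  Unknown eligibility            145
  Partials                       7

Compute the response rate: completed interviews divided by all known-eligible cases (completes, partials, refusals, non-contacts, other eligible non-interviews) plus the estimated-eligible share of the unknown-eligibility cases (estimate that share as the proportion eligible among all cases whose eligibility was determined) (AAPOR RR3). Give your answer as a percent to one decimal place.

Top → 150
Determined eligible → 150 + 7 + 140 + 54 + 25 = 376
e = 376 / (376 + 179) = 376 / 555 = 0.6775
Estimated eligible among unknowns → 0.6775 × 145 = 98.24
Denominator → 376 + 98.24 = 474.24
RR3 = 150 / 474.24 = 0.3163

31.6%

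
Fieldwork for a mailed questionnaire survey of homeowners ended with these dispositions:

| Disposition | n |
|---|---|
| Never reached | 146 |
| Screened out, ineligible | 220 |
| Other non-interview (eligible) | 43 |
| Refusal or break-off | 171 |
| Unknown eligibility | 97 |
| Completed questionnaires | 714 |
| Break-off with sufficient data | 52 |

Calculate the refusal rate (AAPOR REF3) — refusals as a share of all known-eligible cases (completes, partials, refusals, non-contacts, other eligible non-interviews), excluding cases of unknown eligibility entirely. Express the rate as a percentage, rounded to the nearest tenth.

Num → 171
Denominator → 714 + 52 + 171 + 146 + 43 = 1126
REF3 = 171 / 1126 = 0.1519

15.2%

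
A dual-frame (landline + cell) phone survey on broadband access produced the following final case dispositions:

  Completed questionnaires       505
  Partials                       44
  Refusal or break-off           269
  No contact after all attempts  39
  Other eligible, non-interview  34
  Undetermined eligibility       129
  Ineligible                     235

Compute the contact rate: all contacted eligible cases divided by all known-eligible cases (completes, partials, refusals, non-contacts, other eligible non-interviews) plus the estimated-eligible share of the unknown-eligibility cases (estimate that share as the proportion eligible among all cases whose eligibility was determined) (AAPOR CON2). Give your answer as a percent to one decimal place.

85.8%

Num: 505 + 44 + 269 + 34 = 852
Determined eligible: 505 + 44 + 269 + 39 + 34 = 891
e = 891 / (891 + 235) = 891 / 1126 = 0.7913
Estimated eligible among unknowns: 0.7913 × 129 = 102.08
Base: 891 + 102.08 = 993.08
CON2 = 852 / 993.08 = 0.8579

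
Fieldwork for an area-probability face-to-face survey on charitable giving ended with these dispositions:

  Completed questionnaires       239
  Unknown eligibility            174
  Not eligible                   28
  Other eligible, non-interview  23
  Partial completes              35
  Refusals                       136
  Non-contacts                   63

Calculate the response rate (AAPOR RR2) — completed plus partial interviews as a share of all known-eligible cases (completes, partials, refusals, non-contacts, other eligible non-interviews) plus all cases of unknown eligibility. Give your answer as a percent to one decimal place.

Numerator: 239 + 35 = 274
Denominator: 239 + 35 + 136 + 63 + 23 + 174 = 670
RR2 = 274 / 670 = 0.4090

40.9%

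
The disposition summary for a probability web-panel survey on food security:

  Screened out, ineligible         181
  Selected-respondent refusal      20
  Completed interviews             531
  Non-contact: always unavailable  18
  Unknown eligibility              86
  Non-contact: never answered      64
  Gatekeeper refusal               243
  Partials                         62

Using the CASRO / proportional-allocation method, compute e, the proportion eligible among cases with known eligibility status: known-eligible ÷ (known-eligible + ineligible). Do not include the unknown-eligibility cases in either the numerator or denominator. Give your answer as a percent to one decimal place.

Refusals = 243 + 20 = 263
Non-contacts = 64 + 18 = 82
Eligible (known): 531 + 62 + 263 + 82 = 938
e = 938 / (938 + 181) = 938 / 1119 = 0.8382

83.8%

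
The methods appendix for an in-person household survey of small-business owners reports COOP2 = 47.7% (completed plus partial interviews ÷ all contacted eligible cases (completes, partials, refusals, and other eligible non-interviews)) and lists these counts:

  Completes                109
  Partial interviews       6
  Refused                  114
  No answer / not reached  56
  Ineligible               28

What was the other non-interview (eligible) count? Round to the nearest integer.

12

Top: 109 + 6 = 115
COOP2 = 115 / D = 0.477
D = 115 / 0.477 = 241.1
Other denominator terms total 229
other non-interview (eligible) = 241.1 − 229 ≈ 12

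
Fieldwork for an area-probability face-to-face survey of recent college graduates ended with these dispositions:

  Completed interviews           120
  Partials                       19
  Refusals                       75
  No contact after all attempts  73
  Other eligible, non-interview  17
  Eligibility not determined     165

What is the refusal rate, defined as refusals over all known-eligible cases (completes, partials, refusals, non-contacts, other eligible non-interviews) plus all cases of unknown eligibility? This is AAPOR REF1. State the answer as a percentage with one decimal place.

Num: 75
Denominator: 120 + 19 + 75 + 73 + 17 + 165 = 469
REF1 = 75 / 469 = 0.1599

16.0%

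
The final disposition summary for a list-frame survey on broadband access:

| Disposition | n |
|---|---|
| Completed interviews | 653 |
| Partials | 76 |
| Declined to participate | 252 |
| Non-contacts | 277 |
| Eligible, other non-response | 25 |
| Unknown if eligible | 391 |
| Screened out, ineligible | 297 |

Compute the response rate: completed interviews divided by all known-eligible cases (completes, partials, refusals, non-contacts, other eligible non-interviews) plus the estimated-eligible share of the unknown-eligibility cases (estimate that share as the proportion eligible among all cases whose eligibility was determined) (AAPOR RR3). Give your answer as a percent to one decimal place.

40.8%

Top → 653
Determined eligible → 653 + 76 + 252 + 277 + 25 = 1283
e = 1283 / (1283 + 297) = 1283 / 1580 = 0.8120
e × U → 0.8120 × 391 = 317.49
Denom → 1283 + 317.49 = 1600.49
RR3 = 653 / 1600.49 = 0.4080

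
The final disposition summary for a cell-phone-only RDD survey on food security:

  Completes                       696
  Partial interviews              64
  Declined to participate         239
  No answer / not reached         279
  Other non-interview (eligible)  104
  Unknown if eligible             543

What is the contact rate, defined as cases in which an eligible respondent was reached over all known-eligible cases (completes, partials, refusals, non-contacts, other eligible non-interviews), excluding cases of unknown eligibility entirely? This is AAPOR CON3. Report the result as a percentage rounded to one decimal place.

79.8%

Top: 696 + 64 + 239 + 104 = 1103
Denominator: 696 + 64 + 239 + 279 + 104 = 1382
CON3 = 1103 / 1382 = 0.7981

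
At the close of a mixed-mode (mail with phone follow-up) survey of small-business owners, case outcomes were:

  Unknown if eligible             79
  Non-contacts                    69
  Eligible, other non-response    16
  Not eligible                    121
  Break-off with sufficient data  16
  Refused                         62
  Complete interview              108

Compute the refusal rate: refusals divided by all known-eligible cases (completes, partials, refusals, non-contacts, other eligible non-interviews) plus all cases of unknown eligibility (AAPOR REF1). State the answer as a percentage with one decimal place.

Numerator: 62
Denominator: 108 + 16 + 62 + 69 + 16 + 79 = 350
REF1 = 62 / 350 = 0.1771

17.7%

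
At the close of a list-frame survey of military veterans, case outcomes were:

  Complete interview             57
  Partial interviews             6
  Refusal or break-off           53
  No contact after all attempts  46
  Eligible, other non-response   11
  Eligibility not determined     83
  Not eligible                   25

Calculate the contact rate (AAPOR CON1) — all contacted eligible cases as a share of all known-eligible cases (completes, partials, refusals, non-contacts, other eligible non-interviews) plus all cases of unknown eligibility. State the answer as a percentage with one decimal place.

49.6%

Num = 57 + 6 + 53 + 11 = 127
Base = 57 + 6 + 53 + 46 + 11 + 83 = 256
CON1 = 127 / 256 = 0.4961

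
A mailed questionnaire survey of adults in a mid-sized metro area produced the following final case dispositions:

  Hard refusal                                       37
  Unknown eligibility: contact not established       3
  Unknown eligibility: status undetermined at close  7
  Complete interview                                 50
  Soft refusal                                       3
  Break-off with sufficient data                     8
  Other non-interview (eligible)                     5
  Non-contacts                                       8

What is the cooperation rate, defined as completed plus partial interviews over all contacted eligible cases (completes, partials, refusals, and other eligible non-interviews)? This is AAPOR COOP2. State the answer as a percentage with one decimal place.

Refusals = 37 + 3 = 40
Eligibility not determined = 3 + 7 = 10
Numerator: 50 + 8 = 58
Denominator: 50 + 8 + 40 + 5 = 103
COOP2 = 58 / 103 = 0.5631

56.3%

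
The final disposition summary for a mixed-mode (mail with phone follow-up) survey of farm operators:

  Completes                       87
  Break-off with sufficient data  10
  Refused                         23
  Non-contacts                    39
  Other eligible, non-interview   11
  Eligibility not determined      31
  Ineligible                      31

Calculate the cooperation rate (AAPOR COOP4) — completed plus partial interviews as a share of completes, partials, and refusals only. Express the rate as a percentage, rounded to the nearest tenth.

Num: 87 + 10 = 97
Base: 87 + 10 + 23 = 120
COOP4 = 97 / 120 = 0.8083

80.8%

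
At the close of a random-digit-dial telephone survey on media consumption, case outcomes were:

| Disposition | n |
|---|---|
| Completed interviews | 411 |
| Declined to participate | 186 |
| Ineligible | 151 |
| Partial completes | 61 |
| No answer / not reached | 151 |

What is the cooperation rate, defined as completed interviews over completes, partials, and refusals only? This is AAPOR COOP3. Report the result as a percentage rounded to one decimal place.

62.5%

Top = 411
Base = 411 + 61 + 186 = 658
COOP3 = 411 / 658 = 0.6246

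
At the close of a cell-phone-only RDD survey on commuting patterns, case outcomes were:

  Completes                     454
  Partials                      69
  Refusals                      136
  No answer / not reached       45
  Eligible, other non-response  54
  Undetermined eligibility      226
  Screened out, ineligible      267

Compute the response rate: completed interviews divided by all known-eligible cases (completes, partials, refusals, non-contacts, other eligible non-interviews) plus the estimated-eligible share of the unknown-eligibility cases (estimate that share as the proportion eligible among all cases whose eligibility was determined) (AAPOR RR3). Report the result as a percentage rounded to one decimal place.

Numerator: 454
Eligible (known): 454 + 69 + 136 + 45 + 54 = 758
e = 758 / (758 + 267) = 758 / 1025 = 0.7395
Estimated eligible among unknowns: 0.7395 × 226 = 167.13
Denom: 758 + 167.13 = 925.13
RR3 = 454 / 925.13 = 0.4907

49.1%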